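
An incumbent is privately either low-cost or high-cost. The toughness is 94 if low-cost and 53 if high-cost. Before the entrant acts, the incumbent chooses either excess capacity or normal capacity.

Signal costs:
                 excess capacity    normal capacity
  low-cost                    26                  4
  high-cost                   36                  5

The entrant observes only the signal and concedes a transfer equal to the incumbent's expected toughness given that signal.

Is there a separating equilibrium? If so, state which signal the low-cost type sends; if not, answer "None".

None

Try low-cost → excess capacity, high-cost → normal capacity:
  Under separation the entrant infers type exactly: excess capacity → low-cost (pays 94), normal capacity → high-cost (pays 53).
  Low-cost: excess capacity gives 94 − 26 = 68; normal capacity gives 53 − 4 = 49. No deviation. ✓
  High-cost: normal capacity gives 53 − 5 = 48; excess capacity gives 94 − 36 = 58. Would deviate. ✗
Try low-cost → normal capacity, high-cost → excess capacity:
  Under separation the entrant infers type exactly: normal capacity → low-cost (pays 94), excess capacity → high-cost (pays 53).
  Low-cost: normal capacity gives 94 − 4 = 90; excess capacity gives 53 − 26 = 27. No deviation. ✓
  High-cost: excess capacity gives 53 − 36 = 17; normal capacity gives 94 − 5 = 89. Would deviate. ✗
Neither assignment is incentive-compatible.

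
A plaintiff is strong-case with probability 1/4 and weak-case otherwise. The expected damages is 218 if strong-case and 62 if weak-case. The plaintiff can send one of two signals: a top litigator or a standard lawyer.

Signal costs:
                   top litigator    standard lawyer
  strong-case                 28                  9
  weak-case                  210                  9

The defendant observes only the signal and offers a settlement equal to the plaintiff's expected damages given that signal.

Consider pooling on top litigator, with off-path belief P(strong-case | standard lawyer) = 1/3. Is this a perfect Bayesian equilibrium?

No

On the equilibrium path (top litigator) the defendant holds the prior 1/4 and pays 1/4·218 + 3/4·62 = 101. Off-path (standard lawyer) belief 1/3 gives 1/3·218 + 2/3·62 = 114.
Strong-case: top litigator gives 101 − 28 = 73; standard lawyer gives 114 − 9 = 105. Deviates. ✗
Weak-case: top litigator gives 101 − 210 = -109; standard lawyer gives 114 − 9 = 105. Deviates. ✗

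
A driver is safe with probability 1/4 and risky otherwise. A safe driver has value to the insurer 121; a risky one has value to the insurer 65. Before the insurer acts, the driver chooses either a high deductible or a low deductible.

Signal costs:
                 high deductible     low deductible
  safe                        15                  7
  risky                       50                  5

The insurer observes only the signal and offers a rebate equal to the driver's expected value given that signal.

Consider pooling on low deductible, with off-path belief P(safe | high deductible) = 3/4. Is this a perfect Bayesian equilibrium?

No

At the pooled signal (low deductible) the insurer holds the prior 1/4 and pays 1/4·121 + 3/4·65 = 79. Off-path (high deductible) belief 3/4 gives 3/4·121 + 1/4·65 = 107.
Safe: low deductible gives 79 − 7 = 72; high deductible gives 107 − 15 = 92. Deviates. ✗
Risky: low deductible gives 79 − 5 = 74; high deductible gives 107 − 50 = 57. Stays. ✓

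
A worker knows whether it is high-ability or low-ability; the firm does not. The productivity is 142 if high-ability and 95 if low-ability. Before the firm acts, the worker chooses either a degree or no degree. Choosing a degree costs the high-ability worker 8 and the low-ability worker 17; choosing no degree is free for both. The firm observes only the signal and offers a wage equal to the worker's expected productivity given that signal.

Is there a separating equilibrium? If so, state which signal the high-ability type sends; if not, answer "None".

Try high-ability → degree, low-ability → no degree:
  If types separate, degree earns payment 142 and no degree earns 95.
  High-ability: degree gives 142 − 8 = 134; no degree gives 95 − 0 = 95. No deviation. ✓
  Low-ability: no degree gives 95 − 0 = 95; degree gives 142 − 17 = 125. Would deviate. ✗
Try high-ability → no degree, low-ability → degree:
  If types separate, no degree earns payment 142 and degree earns 95.
  High-ability: no degree gives 142 − 0 = 142; degree gives 95 − 8 = 87. No deviation. ✓
  Low-ability: degree gives 95 − 17 = 78; no degree gives 142 − 0 = 142. Would deviate. ✗
Neither assignment is incentive-compatible.

None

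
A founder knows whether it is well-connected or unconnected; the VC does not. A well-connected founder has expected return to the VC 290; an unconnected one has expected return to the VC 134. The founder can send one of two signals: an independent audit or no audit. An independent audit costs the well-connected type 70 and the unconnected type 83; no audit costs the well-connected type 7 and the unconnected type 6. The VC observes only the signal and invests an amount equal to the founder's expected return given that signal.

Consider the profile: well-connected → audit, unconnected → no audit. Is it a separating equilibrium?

No

Under separation the VC infers type exactly: audit → well-connected (pays 290), no audit → unconnected (pays 134).
Well-connected: audit gives 290 − 70 = 220; no audit gives 134 − 7 = 127. No deviation. ✓
Unconnected: no audit gives 134 − 6 = 128; audit gives 290 − 83 = 207. Would deviate. ✗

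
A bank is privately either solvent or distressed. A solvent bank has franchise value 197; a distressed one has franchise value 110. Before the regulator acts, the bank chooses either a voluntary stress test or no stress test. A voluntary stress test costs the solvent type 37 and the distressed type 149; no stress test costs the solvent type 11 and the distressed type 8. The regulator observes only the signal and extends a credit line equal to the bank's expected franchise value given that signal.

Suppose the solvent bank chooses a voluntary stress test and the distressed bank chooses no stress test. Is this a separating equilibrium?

Yes

If types separate, stress test earns payment 197 and no stress test earns 110.
Solvent: stress test gives 197 − 37 = 160; no stress test gives 110 − 11 = 99. No deviation. ✓
Distressed: no stress test gives 110 − 8 = 102; stress test gives 197 − 149 = 48. No deviation. ✓
Neither type gains from mimicking the other.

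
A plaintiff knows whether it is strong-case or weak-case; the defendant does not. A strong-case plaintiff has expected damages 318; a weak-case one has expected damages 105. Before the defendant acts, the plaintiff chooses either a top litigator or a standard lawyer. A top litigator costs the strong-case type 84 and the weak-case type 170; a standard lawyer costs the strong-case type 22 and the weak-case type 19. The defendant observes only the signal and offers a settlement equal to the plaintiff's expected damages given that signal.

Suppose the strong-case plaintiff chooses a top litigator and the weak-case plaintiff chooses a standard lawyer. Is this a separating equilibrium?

Under separation the defendant infers type exactly: top litigator → strong-case (pays 318), standard lawyer → weak-case (pays 105).
Strong-case: top litigator gives 318 − 84 = 234; standard lawyer gives 105 − 22 = 83. No deviation. ✓
Weak-case: standard lawyer gives 105 − 19 = 86; top litigator gives 318 − 170 = 148. Would deviate. ✗

No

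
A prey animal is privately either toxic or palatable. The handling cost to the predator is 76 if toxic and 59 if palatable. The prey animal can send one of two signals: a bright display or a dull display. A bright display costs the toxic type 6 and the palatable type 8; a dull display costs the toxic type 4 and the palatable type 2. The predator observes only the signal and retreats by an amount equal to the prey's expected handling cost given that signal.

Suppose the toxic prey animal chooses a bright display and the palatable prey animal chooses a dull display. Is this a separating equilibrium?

If types separate, bright display earns payment 76 and dull display earns 59.
Toxic: bright display gives 76 − 6 = 70; dull display gives 59 − 4 = 55. No deviation. ✓
Palatable: dull display gives 59 − 2 = 57; bright display gives 76 − 8 = 68. Would deviate. ✗

No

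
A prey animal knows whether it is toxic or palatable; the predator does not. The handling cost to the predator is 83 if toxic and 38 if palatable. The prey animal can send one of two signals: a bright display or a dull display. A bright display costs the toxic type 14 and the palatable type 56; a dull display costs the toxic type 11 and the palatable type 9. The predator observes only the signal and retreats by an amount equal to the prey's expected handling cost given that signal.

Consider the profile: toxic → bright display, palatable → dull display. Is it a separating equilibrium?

Yes

If types separate, bright display earns payment 83 and dull display earns 38.
Toxic: bright display gives 83 − 14 = 69; dull display gives 38 − 11 = 27. No deviation. ✓
Palatable: dull display gives 38 − 9 = 29; bright display gives 83 − 56 = 27. No deviation. ✓
Both incentive constraints hold.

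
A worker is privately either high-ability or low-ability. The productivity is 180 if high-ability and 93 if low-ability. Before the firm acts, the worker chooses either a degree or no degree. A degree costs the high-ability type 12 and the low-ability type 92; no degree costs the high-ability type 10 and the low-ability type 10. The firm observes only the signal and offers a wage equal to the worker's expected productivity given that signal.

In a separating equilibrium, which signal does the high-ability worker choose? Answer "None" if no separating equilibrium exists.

Try high-ability → degree, low-ability → no degree:
  If types separate, degree earns payment 180 and no degree earns 93.
  High-ability: degree gives 180 − 12 = 168; no degree gives 93 − 10 = 83. No deviation. ✓
  Low-ability: no degree gives 93 − 10 = 83; degree gives 180 − 92 = 88. Would deviate. ✗
Try high-ability → no degree, low-ability → degree:
  If types separate, no degree earns payment 180 and degree earns 93.
  High-ability: no degree gives 180 − 10 = 170; degree gives 93 − 12 = 81. No deviation. ✓
  Low-ability: degree gives 93 − 92 = 1; no degree gives 180 − 10 = 170. Would deviate. ✗
Neither assignment is incentive-compatible.

None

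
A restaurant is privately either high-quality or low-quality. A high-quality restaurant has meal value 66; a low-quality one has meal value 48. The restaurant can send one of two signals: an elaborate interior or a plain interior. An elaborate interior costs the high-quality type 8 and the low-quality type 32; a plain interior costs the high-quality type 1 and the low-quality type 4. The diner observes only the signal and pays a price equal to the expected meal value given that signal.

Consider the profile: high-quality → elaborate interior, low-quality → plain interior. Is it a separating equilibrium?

Yes

If types separate, elaborate interior earns payment 66 and plain interior earns 48.
High-quality: elaborate interior gives 66 − 8 = 58; plain interior gives 48 − 1 = 47. No deviation. ✓
Low-quality: plain interior gives 48 − 4 = 44; elaborate interior gives 66 − 32 = 34. No deviation. ✓
Neither type gains from mimicking the other.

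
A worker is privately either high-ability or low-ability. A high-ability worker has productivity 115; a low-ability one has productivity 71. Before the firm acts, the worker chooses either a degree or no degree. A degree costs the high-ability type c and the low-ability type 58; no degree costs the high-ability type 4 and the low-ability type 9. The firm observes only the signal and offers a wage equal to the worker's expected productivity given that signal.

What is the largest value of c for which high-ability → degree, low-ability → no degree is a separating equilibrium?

Under separation: degree → high-ability (pays 115); no degree → low-ability (pays 71).
Low-ability: 71 − 9 = 62 ≥ 115 − 58 = 57. Holds regardless of c. ✓
High-ability: 115 − c ≥ 71 − 4, so c ≤ 115 − 67 = 48.

48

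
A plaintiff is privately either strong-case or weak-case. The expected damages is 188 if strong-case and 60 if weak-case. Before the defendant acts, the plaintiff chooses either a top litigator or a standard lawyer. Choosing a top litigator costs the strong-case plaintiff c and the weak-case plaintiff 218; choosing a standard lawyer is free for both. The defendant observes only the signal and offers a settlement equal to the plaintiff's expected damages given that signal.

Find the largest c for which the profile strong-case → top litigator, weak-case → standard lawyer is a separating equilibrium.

128

Under separation: top litigator → strong-case (pays 188); standard lawyer → weak-case (pays 60).
Weak-case: 60 − 0 = 60 ≥ 188 − 218 = -30. Holds regardless of c. ✓
Strong-case: 188 − c ≥ 60 − 0, so c ≤ 188 − 60 = 128.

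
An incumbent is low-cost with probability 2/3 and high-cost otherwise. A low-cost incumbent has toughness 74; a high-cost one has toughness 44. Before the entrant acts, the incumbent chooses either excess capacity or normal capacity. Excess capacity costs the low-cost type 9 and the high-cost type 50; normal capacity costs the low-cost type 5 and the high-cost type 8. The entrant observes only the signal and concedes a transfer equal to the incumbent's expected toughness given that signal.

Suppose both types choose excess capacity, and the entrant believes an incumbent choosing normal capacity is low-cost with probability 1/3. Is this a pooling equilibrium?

At the pooled signal (excess capacity) the entrant holds the prior 2/3 and pays 2/3·74 + 1/3·44 = 64. Off-path (normal capacity) belief 1/3 gives 1/3·74 + 2/3·44 = 54.
Low-cost: excess capacity gives 64 − 9 = 55; normal capacity gives 54 − 5 = 49. Stays. ✓
High-cost: excess capacity gives 64 − 50 = 14; normal capacity gives 54 − 8 = 46. Deviates. ✗

No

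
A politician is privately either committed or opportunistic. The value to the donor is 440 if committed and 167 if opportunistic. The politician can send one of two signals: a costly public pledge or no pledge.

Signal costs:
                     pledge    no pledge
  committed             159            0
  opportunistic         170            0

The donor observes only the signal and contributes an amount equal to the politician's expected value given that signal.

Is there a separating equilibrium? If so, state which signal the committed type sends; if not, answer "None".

Try committed → pledge, opportunistic → no pledge:
  If types separate, pledge earns payment 440 and no pledge earns 167.
  Committed: pledge gives 440 − 159 = 281; no pledge gives 167 − 0 = 167. No deviation. ✓
  Opportunistic: no pledge gives 167 − 0 = 167; pledge gives 440 − 170 = 270. Would deviate. ✗
Try committed → no pledge, opportunistic → pledge:
  If types separate, no pledge earns payment 440 and pledge earns 167.
  Committed: no pledge gives 440 − 0 = 440; pledge gives 167 − 159 = 8. No deviation. ✓
  Opportunistic: pledge gives 167 − 170 = -3; no pledge gives 440 − 0 = 440. Would deviate. ✗
Neither assignment is incentive-compatible.

None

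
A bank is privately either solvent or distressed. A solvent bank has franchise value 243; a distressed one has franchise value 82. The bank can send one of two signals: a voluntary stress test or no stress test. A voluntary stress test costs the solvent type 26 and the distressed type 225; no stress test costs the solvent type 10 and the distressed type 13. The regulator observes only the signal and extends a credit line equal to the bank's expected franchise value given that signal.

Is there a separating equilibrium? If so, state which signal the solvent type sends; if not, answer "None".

stress test

Try solvent → stress test, distressed → no stress test:
  Under separation the regulator infers type exactly: stress test → solvent (pays 243), no stress test → distressed (pays 82).
  Solvent: stress test gives 243 − 26 = 217; no stress test gives 82 − 10 = 72. No deviation. ✓
  Distressed: no stress test gives 82 − 13 = 69; stress test gives 243 − 225 = 18. No deviation. ✓
Both hold — the solvent type sends stress test.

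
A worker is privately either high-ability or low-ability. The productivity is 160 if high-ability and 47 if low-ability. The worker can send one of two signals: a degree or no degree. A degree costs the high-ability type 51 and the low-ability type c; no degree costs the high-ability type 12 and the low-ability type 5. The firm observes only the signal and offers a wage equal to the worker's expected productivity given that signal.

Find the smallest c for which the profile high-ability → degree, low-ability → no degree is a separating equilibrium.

118

Under separation: degree → high-ability (pays 160); no degree → low-ability (pays 47).
High-ability: 160 − 51 = 109 ≥ 47 − 12 = 35. Holds regardless of c. ✓
Low-ability: 47 − 5 ≥ 160 − c, so c ≥ 160 − 42 = 118.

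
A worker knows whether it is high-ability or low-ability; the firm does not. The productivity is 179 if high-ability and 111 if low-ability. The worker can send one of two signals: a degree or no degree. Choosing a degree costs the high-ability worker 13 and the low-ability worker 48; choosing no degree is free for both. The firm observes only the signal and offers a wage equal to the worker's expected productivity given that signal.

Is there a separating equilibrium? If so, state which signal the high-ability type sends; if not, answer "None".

Try high-ability → degree, low-ability → no degree:
  If types separate, degree earns payment 179 and no degree earns 111.
  High-ability: degree gives 179 − 13 = 166; no degree gives 111 − 0 = 111. No deviation. ✓
  Low-ability: no degree gives 111 − 0 = 111; degree gives 179 − 48 = 131. Would deviate. ✗
Try high-ability → no degree, low-ability → degree:
  If types separate, no degree earns payment 179 and degree earns 111.
  High-ability: no degree gives 179 − 0 = 179; degree gives 111 − 13 = 98. No deviation. ✓
  Low-ability: degree gives 111 − 48 = 63; no degree gives 179 − 0 = 179. Would deviate. ✗
Neither assignment is incentive-compatible.

None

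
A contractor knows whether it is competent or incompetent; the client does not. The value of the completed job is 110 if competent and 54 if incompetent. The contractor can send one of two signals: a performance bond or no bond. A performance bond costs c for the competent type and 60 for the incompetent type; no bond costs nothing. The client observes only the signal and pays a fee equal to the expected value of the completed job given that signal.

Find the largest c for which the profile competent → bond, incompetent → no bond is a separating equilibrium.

56

Under separation: bond → competent (pays 110); no bond → incompetent (pays 54).
Incompetent: 54 − 0 = 54 ≥ 110 − 60 = 50. Holds regardless of c. ✓
Competent: 110 − c ≥ 54 − 0, so c ≤ 110 − 54 = 56.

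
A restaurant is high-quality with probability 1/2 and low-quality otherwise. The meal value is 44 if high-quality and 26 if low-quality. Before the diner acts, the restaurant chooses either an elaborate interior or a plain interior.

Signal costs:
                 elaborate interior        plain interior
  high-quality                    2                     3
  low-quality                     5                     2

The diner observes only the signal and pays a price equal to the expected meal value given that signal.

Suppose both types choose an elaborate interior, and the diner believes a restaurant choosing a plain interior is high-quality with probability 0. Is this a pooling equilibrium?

At the pooled signal (elaborate interior) the diner holds the prior 1/2 and pays 1/2·44 + 1/2·26 = 35. Off-path (plain interior) belief 0 gives 0·44 + 1·26 = 26.
High-quality: elaborate interior gives 35 − 2 = 33; plain interior gives 26 − 3 = 23. Stays. ✓
Low-quality: elaborate interior gives 35 − 5 = 30; plain interior gives 26 − 2 = 24. Stays. ✓

Yes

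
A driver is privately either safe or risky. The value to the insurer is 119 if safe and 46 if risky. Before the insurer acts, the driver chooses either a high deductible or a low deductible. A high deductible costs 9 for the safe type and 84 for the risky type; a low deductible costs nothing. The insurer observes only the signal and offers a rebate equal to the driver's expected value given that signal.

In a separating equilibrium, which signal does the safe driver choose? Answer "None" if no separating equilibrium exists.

high deductible

Try safe → high deductible, risky → low deductible:
  Under separation the insurer infers type exactly: high deductible → safe (pays 119), low deductible → risky (pays 46).
  Safe: high deductible gives 119 − 9 = 110; low deductible gives 46 − 0 = 46. No deviation. ✓
  Risky: low deductible gives 46 − 0 = 46; high deductible gives 119 − 84 = 35. No deviation. ✓
Both hold — the safe type sends high deductible.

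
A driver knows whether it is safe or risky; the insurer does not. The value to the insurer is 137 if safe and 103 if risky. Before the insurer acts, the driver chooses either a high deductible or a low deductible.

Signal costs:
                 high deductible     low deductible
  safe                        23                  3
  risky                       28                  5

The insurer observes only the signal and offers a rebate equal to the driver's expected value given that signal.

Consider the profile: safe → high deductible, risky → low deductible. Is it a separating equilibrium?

No

If types separate, high deductible earns payment 137 and low deductible earns 103.
Safe: high deductible gives 137 − 23 = 114; low deductible gives 103 − 3 = 100. No deviation. ✓
Risky: low deductible gives 103 − 5 = 98; high deductible gives 137 − 28 = 109. Would deviate. ✗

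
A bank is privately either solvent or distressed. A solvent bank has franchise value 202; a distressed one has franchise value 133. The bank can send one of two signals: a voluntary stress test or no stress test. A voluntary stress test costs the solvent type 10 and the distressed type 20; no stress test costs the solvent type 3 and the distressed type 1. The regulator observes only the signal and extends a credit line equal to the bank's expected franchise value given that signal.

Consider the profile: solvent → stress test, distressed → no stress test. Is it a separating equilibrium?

If types separate, stress test earns payment 202 and no stress test earns 133.
Solvent: stress test gives 202 − 10 = 192; no stress test gives 133 − 3 = 130. No deviation. ✓
Distressed: no stress test gives 133 − 1 = 132; stress test gives 202 − 20 = 182. Would deviate. ✗

No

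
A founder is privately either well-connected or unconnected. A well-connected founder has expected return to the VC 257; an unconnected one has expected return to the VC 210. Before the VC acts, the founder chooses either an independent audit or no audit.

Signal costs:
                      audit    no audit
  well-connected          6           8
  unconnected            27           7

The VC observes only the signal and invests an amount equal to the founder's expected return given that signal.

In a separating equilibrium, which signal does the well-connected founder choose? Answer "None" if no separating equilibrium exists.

None

Try well-connected → audit, unconnected → no audit:
  If types separate, audit earns payment 257 and no audit earns 210.
  Well-connected: audit gives 257 − 6 = 251; no audit gives 210 − 8 = 202. No deviation. ✓
  Unconnected: no audit gives 210 − 7 = 203; audit gives 257 − 27 = 230. Would deviate. ✗
Try well-connected → no audit, unconnected → audit:
  If types separate, no audit earns payment 257 and audit earns 210.
  Well-connected: no audit gives 257 − 8 = 249; audit gives 210 − 6 = 204. No deviation. ✓
  Unconnected: audit gives 210 − 27 = 183; no audit gives 257 − 7 = 250. Would deviate. ✗
Neither assignment is incentive-compatible.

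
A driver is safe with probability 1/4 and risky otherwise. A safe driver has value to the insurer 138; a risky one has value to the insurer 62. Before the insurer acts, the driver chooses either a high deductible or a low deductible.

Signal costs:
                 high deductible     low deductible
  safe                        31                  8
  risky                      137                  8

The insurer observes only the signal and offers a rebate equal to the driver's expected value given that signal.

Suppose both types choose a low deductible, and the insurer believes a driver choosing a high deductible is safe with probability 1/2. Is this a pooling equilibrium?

Yes

At the pooled signal (low deductible) the insurer holds the prior 1/4 and pays 1/4·138 + 3/4·62 = 81. Off-path (high deductible) belief 1/2 gives 1/2·138 + 1/2·62 = 100.
Safe: low deductible gives 81 − 8 = 73; high deductible gives 100 − 31 = 69. Stays. ✓
Risky: low deductible gives 81 − 8 = 73; high deductible gives 100 − 137 = -37. Stays. ✓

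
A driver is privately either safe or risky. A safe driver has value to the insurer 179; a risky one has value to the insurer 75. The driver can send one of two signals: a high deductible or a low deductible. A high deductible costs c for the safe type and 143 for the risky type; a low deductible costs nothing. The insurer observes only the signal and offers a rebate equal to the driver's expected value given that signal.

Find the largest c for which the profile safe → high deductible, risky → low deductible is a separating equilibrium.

104

Under separation: high deductible → safe (pays 179); low deductible → risky (pays 75).
Risky: 75 − 0 = 75 ≥ 179 − 143 = 36. Holds regardless of c. ✓
Safe: 179 − c ≥ 75 − 0, so c ≤ 179 − 75 = 104.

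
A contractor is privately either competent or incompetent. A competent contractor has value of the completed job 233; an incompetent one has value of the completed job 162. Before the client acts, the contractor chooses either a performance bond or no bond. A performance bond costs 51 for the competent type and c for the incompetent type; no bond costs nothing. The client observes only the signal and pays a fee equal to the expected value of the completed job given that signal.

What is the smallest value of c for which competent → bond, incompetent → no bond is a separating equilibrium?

71

Under separation: bond → competent (pays 233); no bond → incompetent (pays 162).
Competent: 233 − 51 = 182 ≥ 162 − 0 = 162. Holds regardless of c. ✓
Incompetent: 162 − 0 ≥ 233 − c, so c ≥ 233 − 162 = 71.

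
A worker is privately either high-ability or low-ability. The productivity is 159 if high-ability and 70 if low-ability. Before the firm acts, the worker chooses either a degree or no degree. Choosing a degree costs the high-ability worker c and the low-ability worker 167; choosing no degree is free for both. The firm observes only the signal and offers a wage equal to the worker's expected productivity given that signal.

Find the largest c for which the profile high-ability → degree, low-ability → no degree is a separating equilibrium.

89

Under separation: degree → high-ability (pays 159); no degree → low-ability (pays 70).
Low-ability: 70 − 0 = 70 ≥ 159 − 167 = -8. Holds regardless of c. ✓
High-ability: 159 − c ≥ 70 − 0, so c ≤ 159 − 70 = 89.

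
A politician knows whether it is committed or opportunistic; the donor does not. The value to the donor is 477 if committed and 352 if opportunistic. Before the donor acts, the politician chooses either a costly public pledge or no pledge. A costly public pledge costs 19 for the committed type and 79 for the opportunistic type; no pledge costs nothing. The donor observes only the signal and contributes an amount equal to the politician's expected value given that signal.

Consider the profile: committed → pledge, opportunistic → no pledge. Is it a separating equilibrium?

No

If types separate, pledge earns payment 477 and no pledge earns 352.
Committed: pledge gives 477 − 19 = 458; no pledge gives 352 − 0 = 352. No deviation. ✓
Opportunistic: no pledge gives 352 − 0 = 352; pledge gives 477 − 79 = 398. Would deviate. ✗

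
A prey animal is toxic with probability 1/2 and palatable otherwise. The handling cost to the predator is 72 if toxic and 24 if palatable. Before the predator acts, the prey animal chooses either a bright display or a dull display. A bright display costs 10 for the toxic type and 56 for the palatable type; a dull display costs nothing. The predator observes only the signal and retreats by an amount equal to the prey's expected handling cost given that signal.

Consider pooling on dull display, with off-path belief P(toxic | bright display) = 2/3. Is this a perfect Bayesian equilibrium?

Yes

At the pooled signal (dull display) the predator holds the prior 1/2 and pays 1/2·72 + 1/2·24 = 48. Off-path (bright display) belief 2/3 gives 2/3·72 + 1/3·24 = 56.
Toxic: dull display gives 48 − 0 = 48; bright display gives 56 − 10 = 46. Stays. ✓
Palatable: dull display gives 48 − 0 = 48; bright display gives 56 − 56 = 0. Stays. ✓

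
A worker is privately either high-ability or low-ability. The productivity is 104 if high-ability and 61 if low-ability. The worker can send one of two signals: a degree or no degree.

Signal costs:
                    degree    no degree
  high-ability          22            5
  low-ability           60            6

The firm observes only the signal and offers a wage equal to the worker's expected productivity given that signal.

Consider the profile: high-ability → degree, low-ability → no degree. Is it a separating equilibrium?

Yes

Under separation the firm infers type exactly: degree → high-ability (pays 104), no degree → low-ability (pays 61).
High-ability: degree gives 104 − 22 = 82; no degree gives 61 − 5 = 56. No deviation. ✓
Low-ability: no degree gives 61 − 6 = 55; degree gives 104 − 60 = 44. No deviation. ✓
Both incentive constraints hold.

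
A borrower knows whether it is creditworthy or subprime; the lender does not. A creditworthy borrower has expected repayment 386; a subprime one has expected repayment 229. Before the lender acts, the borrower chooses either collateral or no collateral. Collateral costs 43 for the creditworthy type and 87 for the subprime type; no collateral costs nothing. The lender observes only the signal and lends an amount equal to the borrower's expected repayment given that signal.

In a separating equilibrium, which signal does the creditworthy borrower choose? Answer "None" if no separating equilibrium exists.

Try creditworthy → collateral, subprime → no collateral:
  If types separate, collateral earns payment 386 and no collateral earns 229.
  Creditworthy: collateral gives 386 − 43 = 343; no collateral gives 229 − 0 = 229. No deviation. ✓
  Subprime: no collateral gives 229 − 0 = 229; collateral gives 386 − 87 = 299. Would deviate. ✗
Try creditworthy → no collateral, subprime → collateral:
  If types separate, no collateral earns payment 386 and collateral earns 229.
  Creditworthy: no collateral gives 386 − 0 = 386; collateral gives 229 − 43 = 186. No deviation. ✓
  Subprime: collateral gives 229 − 87 = 142; no collateral gives 386 − 0 = 386. Would deviate. ✗
Neither assignment is incentive-compatible.

None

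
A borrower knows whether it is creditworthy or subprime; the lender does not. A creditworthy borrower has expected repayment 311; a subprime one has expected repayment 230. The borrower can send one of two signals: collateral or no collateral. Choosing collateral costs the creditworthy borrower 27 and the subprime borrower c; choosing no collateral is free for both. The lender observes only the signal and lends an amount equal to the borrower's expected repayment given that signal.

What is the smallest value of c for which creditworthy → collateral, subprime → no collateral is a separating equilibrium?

81

Under separation: collateral → creditworthy (pays 311); no collateral → subprime (pays 230).
Creditworthy: 311 − 27 = 284 ≥ 230 − 0 = 230. Holds regardless of c. ✓
Subprime: 230 − 0 ≥ 311 − c, so c ≥ 311 − 230 = 81.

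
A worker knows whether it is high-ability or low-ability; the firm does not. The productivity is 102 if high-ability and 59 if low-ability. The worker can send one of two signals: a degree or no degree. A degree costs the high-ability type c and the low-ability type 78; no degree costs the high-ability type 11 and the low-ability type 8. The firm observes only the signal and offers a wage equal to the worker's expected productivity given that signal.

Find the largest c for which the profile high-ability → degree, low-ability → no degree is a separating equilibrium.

Under separation: degree → high-ability (pays 102); no degree → low-ability (pays 59).
Low-ability: 59 − 8 = 51 ≥ 102 − 78 = 24. Holds regardless of c. ✓
High-ability: 102 − c ≥ 59 − 11, so c ≤ 102 − 48 = 54.

54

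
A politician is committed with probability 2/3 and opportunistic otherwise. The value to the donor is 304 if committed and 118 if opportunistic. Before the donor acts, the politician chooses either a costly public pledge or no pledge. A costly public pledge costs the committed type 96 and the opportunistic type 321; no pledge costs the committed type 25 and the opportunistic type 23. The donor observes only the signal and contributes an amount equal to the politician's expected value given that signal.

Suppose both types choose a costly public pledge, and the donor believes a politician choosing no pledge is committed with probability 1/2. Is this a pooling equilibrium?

No

At the pooled signal (pledge) the donor holds the prior 2/3 and pays 2/3·304 + 1/3·118 = 242. Off-path (no pledge) belief 1/2 gives 1/2·304 + 1/2·118 = 211.
Committed: pledge gives 242 − 96 = 146; no pledge gives 211 − 25 = 186. Deviates. ✗
Opportunistic: pledge gives 242 − 321 = -79; no pledge gives 211 − 23 = 188. Deviates. ✗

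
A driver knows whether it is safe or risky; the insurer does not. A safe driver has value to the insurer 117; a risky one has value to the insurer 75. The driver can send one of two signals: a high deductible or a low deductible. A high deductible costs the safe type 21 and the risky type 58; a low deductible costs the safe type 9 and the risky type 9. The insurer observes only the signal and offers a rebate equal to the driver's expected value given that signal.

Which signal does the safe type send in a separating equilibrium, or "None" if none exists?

high deductible

Try safe → high deductible, risky → low deductible:
  If types separate, high deductible earns payment 117 and low deductible earns 75.
  Safe: high deductible gives 117 − 21 = 96; low deductible gives 75 − 9 = 66. No deviation. ✓
  Risky: low deductible gives 75 − 9 = 66; high deductible gives 117 − 58 = 59. No deviation. ✓
Both hold — the safe type sends high deductible.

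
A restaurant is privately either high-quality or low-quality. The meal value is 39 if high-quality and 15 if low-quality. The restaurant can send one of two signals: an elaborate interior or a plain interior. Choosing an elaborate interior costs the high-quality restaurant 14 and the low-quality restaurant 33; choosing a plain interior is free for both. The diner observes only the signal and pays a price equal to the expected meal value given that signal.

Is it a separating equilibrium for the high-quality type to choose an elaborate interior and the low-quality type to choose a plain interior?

Yes

Under separation the diner infers type exactly: elaborate interior → high-quality (pays 39), plain interior → low-quality (pays 15).
High-quality: elaborate interior gives 39 − 14 = 25; plain interior gives 15 − 0 = 15. No deviation. ✓
Low-quality: plain interior gives 15 − 0 = 15; elaborate interior gives 39 − 33 = 6. No deviation. ✓
Neither type gains from mimicking the other.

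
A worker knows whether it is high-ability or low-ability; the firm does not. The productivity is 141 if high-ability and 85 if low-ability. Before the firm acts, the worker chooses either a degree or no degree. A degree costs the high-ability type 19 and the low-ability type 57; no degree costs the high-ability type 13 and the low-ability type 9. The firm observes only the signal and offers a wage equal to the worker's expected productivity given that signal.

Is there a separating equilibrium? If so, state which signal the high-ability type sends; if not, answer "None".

None

Try high-ability → degree, low-ability → no degree:
  If types separate, degree earns payment 141 and no degree earns 85.
  High-ability: degree gives 141 − 19 = 122; no degree gives 85 − 13 = 72. No deviation. ✓
  Low-ability: no degree gives 85 − 9 = 76; degree gives 141 − 57 = 84. Would deviate. ✗
Try high-ability → no degree, low-ability → degree:
  If types separate, no degree earns payment 141 and degree earns 85.
  High-ability: no degree gives 141 − 13 = 128; degree gives 85 − 19 = 66. No deviation. ✓
  Low-ability: degree gives 85 − 57 = 28; no degree gives 141 − 9 = 132. Would deviate. ✗
Neither assignment is incentive-compatible.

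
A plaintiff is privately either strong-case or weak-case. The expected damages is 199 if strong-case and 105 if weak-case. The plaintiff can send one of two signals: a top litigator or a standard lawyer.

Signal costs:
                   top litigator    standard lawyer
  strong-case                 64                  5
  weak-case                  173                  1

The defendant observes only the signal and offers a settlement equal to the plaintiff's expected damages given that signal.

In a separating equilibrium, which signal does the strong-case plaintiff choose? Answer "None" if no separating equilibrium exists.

top litigator

Try strong-case → top litigator, weak-case → standard lawyer:
  If types separate, top litigator earns payment 199 and standard lawyer earns 105.
  Strong-case: top litigator gives 199 − 64 = 135; standard lawyer gives 105 − 5 = 100. No deviation. ✓
  Weak-case: standard lawyer gives 105 − 1 = 104; top litigator gives 199 − 173 = 26. No deviation. ✓
Both hold — the strong-case type sends top litigator.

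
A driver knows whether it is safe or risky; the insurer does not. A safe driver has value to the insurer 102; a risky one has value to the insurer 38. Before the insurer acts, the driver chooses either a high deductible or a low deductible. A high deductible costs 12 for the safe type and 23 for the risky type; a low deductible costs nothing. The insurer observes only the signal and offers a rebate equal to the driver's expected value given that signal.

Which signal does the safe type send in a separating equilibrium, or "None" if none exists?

Try safe → high deductible, risky → low deductible:
  If types separate, high deductible earns payment 102 and low deductible earns 38.
  Safe: high deductible gives 102 − 12 = 90; low deductible gives 38 − 0 = 38. No deviation. ✓
  Risky: low deductible gives 38 − 0 = 38; high deductible gives 102 − 23 = 79. Would deviate. ✗
Try safe → low deductible, risky → high deductible:
  If types separate, low deductible earns payment 102 and high deductible earns 38.
  Safe: low deductible gives 102 − 0 = 102; high deductible gives 38 − 12 = 26. No deviation. ✓
  Risky: high deductible gives 38 − 23 = 15; low deductible gives 102 − 0 = 102. Would deviate. ✗
Neither assignment is incentive-compatible.

None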